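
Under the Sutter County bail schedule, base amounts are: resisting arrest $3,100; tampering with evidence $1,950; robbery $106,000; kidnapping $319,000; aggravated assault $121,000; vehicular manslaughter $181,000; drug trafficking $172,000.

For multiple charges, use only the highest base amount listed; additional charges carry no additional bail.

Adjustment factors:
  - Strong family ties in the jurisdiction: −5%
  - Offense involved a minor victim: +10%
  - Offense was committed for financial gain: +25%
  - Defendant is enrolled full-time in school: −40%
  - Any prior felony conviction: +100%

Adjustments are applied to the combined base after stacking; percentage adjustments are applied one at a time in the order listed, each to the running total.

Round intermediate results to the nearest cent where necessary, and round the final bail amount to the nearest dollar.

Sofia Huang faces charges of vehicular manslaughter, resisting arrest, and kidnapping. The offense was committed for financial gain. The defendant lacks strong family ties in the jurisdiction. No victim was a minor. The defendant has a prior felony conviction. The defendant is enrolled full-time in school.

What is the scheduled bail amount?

Base amounts from the schedule: vehicular manslaughter $181,000; resisting arrest $3,100; kidnapping $319,000.
Stacking rule: use the highest base only. Highest is kidnapping at $319,000. Combined base = $319,000.
Offense was committed for financial gain (+25%): $319,000 × 1.25 = $398,750.
Defendant is enrolled full-time in school (−40%): $398,750 × 0.6 = $239,250.
Any prior felony conviction (+100%): $239,250 × 2 = $478,500.

$478,500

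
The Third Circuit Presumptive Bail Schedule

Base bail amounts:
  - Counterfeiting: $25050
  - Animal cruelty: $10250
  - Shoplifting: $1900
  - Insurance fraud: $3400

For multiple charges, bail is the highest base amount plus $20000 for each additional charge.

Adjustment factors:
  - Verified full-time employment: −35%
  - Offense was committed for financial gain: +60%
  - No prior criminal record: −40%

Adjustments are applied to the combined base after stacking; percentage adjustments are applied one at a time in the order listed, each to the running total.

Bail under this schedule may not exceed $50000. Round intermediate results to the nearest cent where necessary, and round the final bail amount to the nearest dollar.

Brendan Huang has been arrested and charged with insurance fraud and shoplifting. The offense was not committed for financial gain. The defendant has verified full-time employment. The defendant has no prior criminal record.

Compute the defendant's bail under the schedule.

Base amounts from the schedule: insurance fraud $3400; shoplifting $1900.
Stacking rule: highest base plus $20000 per additional charge. Highest is insurance fraud at $3400; 1 additional charge → +$20000. Combined base = $23400.
Verified full-time employment (−35%): $23400 × 0.65 = $15210.
No prior criminal record (−40%): $15210 × 0.6 = $9126.
$9126 is within the $50000 maximum.

$9126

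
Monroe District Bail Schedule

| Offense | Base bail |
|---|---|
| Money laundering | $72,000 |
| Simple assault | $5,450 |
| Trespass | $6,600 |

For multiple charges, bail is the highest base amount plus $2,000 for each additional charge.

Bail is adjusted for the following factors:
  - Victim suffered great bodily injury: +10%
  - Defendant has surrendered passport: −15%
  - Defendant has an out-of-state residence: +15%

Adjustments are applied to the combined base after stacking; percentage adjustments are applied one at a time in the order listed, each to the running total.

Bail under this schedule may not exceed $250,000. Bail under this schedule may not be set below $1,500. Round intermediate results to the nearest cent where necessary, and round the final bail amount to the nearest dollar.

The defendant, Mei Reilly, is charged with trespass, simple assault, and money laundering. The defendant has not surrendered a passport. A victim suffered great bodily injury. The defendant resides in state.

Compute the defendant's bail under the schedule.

$83,600

Base amounts from the schedule: trespass $6,600; simple assault $5,450; money laundering $72,000.
Stacking rule: highest base plus $2,000 per additional charge. Highest is money laundering at $72,000; 2 additional charges → +$4,000. Combined base = $76,000.
Victim suffered great bodily injury (+10%): $76,000 × 1.1 = $83,600.
$83,600 is within the $250,000 maximum.
$83,600 is at or above the $1,500 minimum.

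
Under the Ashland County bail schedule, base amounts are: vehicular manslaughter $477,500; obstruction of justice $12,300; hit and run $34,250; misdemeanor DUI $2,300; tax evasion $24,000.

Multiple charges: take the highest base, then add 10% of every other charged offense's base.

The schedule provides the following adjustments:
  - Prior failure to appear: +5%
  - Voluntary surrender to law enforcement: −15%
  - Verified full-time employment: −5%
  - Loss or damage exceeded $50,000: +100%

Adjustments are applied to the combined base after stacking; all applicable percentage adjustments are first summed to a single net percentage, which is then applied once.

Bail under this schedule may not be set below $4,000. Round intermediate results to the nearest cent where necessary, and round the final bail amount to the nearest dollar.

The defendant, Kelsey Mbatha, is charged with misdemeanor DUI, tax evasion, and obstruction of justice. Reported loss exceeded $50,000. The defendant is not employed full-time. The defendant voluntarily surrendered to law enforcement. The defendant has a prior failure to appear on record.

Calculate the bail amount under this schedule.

$48,374

Base amounts from the schedule: misdemeanor DUI $2,300; tax evasion $24,000; obstruction of justice $12,300.
Stacking rule: highest base plus 10% of each additional charge. Highest is tax evasion at $24,000. Additional: $2,300 × 10% = $230; $12,300 × 10% = $1,230. Combined base = $24,000 + $1,460 = $25,460.
Net percentage adjustment: +5% −15% +100% = +90%. $25,460 × 1.9 = $48,374.
$48,374 is at or above the $4,000 minimum.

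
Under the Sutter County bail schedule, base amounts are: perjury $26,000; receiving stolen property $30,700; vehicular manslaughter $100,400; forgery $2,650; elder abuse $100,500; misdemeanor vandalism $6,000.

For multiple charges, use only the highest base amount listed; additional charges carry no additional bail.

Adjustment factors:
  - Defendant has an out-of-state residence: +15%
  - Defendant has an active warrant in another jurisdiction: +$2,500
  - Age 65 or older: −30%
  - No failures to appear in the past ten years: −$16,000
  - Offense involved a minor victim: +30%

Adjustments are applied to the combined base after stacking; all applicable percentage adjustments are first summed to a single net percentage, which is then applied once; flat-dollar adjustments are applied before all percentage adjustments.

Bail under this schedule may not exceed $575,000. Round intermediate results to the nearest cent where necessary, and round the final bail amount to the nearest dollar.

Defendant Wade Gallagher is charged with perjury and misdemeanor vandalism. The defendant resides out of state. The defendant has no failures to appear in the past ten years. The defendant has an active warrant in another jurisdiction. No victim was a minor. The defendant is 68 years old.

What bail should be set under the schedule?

Base amounts from the schedule: perjury $26,000; misdemeanor vandalism $6,000.
Stacking rule: use the highest base only. Highest is perjury at $26,000. Combined base = $26,000.
Defendant has an active warrant in another jurisdiction (+$2,500 flat): $26,000 + $2,500 = $28,500.
No failures to appear in the past ten years (−$16,000 flat): $28,500 − $16,000 = $12,500.
Net percentage adjustment: +15% −30% = −15%. $12,500 × 0.85 = $10,625.
$10,625 is within the $575,000 maximum.

$10,625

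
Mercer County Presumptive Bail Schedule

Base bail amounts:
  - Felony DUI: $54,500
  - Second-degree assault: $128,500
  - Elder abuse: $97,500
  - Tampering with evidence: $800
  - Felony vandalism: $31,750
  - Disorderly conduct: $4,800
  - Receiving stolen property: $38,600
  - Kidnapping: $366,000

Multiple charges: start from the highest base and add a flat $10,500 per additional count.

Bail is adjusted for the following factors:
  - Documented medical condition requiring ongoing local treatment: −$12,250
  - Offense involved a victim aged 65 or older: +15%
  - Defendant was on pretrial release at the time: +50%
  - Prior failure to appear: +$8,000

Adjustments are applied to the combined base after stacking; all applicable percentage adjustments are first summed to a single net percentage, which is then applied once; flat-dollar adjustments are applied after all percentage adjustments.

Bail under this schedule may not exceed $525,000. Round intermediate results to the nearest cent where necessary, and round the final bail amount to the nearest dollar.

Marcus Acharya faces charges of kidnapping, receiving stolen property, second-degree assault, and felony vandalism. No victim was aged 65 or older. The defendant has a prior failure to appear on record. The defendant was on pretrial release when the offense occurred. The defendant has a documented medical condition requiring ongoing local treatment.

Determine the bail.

Base amounts from the schedule: kidnapping $366,000; receiving stolen property $38,600; second-degree assault $128,500; felony vandalism $31,750.
Stacking rule: highest base plus $10,500 per additional charge. Highest is kidnapping at $366,000; 3 additional charges → +$31,500. Combined base = $397,500.
Defendant was on pretrial release at the time (+50%): $397,500 × 1.5 = $596,250.
Documented medical condition requiring ongoing local treatment (−$12,250 flat): $596,250 − $12,250 = $584,000.
Prior failure to appear (+$8,000 flat): $584,000 + $8,000 = $592,000.
Result $592,000 exceeds the maximum of $525,000; bail is capped at $525,000.

$525,000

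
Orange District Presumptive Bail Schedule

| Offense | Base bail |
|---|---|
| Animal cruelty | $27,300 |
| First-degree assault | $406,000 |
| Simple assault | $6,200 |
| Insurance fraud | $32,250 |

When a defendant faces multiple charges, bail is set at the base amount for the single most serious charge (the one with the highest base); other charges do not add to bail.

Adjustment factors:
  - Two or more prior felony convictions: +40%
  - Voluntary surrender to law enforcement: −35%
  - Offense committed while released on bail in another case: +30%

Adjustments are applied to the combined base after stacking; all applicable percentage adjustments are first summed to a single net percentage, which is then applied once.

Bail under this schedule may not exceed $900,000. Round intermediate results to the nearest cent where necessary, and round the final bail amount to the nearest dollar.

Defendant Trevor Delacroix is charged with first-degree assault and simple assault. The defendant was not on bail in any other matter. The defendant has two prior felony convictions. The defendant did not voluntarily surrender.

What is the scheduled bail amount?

$568,400

Base amounts from the schedule: first-degree assault $406,000; simple assault $6,200.
Stacking rule: use the highest base only. Highest is first-degree assault at $406,000. Combined base = $406,000.
Two or more prior felony convictions (+40%): $406,000 × 1.4 = $568,400.
$568,400 is within the $900,000 maximum.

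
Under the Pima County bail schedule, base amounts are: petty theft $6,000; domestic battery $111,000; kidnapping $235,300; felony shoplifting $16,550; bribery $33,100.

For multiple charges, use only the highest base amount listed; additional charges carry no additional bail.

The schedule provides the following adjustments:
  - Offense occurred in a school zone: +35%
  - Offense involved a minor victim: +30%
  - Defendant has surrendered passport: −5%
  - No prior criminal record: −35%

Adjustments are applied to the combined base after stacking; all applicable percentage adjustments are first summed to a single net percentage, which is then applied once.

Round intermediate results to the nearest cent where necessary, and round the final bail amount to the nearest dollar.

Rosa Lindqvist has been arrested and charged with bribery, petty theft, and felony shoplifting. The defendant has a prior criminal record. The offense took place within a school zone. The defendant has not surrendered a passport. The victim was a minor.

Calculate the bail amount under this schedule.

$54,615

Base amounts from the schedule: bribery $33,100; petty theft $6,000; felony shoplifting $16,550.
Stacking rule: use the highest base only. Highest is bribery at $33,100. Combined base = $33,100.
Net percentage adjustment: +35% +30% = +65%. $33,100 × 1.65 = $54,615.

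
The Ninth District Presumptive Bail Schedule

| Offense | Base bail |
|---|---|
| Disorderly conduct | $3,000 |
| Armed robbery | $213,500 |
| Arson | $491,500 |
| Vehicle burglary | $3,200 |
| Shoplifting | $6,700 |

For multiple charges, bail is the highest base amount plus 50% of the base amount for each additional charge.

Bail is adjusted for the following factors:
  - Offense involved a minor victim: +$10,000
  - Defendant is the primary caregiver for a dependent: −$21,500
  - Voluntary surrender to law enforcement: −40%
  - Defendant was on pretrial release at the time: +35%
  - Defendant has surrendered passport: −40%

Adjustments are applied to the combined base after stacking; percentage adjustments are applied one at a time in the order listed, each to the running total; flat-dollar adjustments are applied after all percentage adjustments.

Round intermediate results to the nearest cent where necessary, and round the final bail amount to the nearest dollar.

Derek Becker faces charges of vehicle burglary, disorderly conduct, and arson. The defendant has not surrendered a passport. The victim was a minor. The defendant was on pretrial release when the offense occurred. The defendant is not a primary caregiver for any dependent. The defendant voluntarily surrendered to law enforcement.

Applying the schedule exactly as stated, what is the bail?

$410,626

Base amounts from the schedule: vehicle burglary $3,200; disorderly conduct $3,000; arson $491,500.
Stacking rule: highest base plus 50% of each additional charge. Highest is arson at $491,500. Additional: $3,200 × 50% = $1,600; $3,000 × 50% = $1,500. Combined base = $491,500 + $3,100 = $494,600.
Voluntary surrender to law enforcement (−40%): $494,600 × 0.6 = $296,760.
Defendant was on pretrial release at the time (+35%): $296,760 × 1.35 = $400,626.
Offense involved a minor victim (+$10,000 flat): $400,626 + $10,000 = $410,626.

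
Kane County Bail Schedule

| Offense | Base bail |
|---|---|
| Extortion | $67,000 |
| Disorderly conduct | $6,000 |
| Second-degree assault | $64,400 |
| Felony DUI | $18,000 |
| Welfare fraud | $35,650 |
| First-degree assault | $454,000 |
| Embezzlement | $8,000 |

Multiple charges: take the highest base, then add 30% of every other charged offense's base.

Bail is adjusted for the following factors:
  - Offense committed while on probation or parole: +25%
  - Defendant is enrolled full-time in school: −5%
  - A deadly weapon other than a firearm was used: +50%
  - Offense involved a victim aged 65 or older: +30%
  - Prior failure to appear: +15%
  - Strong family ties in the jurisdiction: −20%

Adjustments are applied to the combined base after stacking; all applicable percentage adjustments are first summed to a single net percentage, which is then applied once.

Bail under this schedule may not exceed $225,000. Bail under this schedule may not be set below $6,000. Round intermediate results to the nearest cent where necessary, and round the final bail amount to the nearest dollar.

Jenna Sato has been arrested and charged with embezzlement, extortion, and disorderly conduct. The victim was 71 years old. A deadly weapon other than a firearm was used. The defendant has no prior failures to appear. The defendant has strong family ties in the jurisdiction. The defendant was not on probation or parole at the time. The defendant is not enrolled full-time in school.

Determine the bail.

$113,920

Base amounts from the schedule: embezzlement $8,000; extortion $67,000; disorderly conduct $6,000.
Stacking rule: highest base plus 30% of each additional charge. Highest is extortion at $67,000. Additional: $8,000 × 30% = $2,400; $6,000 × 30% = $1,800. Combined base = $67,000 + $4,200 = $71,200.
Net percentage adjustment: +50% +30% −20% = +60%. $71,200 × 1.6 = $113,920.
$113,920 is within the $225,000 maximum.
$113,920 is at or above the $6,000 minimum.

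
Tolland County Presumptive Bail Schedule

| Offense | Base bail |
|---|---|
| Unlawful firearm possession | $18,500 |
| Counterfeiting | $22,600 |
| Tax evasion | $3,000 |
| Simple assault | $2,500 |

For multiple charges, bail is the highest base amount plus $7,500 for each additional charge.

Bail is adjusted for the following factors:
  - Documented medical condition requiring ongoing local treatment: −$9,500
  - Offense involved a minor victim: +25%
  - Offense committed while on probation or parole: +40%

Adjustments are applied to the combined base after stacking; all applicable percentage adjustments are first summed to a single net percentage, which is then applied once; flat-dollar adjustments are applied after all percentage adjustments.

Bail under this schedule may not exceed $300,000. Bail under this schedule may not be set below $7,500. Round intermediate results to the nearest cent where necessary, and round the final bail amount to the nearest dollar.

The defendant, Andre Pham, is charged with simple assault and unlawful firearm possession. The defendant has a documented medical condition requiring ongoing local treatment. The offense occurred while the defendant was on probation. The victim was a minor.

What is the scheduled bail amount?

Base amounts from the schedule: simple assault $2,500; unlawful firearm possession $18,500.
Stacking rule: highest base plus $7,500 per additional charge. Highest is unlawful firearm possession at $18,500; 1 additional charge → +$7,500. Combined base = $26,000.
Net percentage adjustment: +25% +40% = +65%. $26,000 × 1.65 = $42,900.
Documented medical condition requiring ongoing local treatment (−$9,500 flat): $42,900 − $9,500 = $33,400.
$33,400 is within the $300,000 maximum.
$33,400 is at or above the $7,500 minimum.

$33,400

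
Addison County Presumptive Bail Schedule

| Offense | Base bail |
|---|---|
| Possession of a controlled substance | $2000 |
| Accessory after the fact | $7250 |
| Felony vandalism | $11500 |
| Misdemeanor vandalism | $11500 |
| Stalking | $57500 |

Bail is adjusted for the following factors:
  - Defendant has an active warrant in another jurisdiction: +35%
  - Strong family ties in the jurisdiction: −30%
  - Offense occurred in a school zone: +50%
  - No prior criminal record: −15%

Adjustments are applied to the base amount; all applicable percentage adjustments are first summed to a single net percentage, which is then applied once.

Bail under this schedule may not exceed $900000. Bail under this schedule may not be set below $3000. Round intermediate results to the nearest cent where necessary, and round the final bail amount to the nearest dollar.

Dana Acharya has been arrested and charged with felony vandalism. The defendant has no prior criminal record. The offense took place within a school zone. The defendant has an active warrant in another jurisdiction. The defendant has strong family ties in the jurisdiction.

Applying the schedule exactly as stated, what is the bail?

Base amounts from the schedule: felony vandalism $11500.
Single charge. Combined base = $11500.
Net percentage adjustment: +35% −30% +50% −15% = +40%. $11500 × 1.4 = $16100.
$16100 is within the $900000 maximum.
$16100 is at or above the $3000 minimum.

$16100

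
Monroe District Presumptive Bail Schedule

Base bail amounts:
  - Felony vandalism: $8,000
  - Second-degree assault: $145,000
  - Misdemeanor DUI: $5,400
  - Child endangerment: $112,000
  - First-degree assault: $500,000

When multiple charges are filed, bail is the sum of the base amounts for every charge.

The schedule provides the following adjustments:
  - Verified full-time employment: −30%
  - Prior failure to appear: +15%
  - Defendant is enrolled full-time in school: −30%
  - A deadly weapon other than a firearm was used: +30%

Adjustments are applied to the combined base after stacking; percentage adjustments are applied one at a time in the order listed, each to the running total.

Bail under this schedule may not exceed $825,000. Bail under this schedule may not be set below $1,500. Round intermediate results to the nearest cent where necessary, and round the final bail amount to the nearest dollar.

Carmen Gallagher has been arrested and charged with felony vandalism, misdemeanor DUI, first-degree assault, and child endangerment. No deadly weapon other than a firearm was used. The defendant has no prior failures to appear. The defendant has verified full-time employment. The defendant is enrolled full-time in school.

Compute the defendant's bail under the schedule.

$306,446

Base amounts from the schedule: felony vandalism $8,000; misdemeanor DUI $5,400; first-degree assault $500,000; child endangerment $112,000.
Stacking rule: sum of all bases. $8,000 + $5,400 + $500,000 + $112,000 = $625,400.
Verified full-time employment (−30%): $625,400 × 0.7 = $437,780.
Defendant is enrolled full-time in school (−30%): $437,780 × 0.7 = $306,446.
$306,446 is within the $825,000 maximum.
$306,446 is at or above the $1,500 minimum.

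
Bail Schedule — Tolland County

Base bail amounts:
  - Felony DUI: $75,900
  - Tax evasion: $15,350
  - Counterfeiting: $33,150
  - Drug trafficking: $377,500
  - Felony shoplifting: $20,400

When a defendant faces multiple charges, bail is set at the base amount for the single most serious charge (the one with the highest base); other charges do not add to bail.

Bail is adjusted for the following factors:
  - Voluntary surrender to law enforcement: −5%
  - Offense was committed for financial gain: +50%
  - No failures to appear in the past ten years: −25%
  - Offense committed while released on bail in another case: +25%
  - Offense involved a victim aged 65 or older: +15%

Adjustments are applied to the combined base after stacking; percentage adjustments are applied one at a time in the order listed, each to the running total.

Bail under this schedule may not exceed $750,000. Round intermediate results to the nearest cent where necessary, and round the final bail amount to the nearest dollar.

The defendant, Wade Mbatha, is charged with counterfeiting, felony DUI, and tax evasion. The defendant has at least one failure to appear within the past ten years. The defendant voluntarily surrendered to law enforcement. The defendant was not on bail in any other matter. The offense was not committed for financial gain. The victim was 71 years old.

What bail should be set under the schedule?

Base amounts from the schedule: counterfeiting $33,150; felony DUI $75,900; tax evasion $15,350.
Stacking rule: use the highest base only. Highest is felony DUI at $75,900. Combined base = $75,900.
Voluntary surrender to law enforcement (−5%): $75,900 × 0.95 = $72,105.
Offense involved a victim aged 65 or older (+15%): $72,105 × 1.15 = $82,920.75.
$82,920.75 is within the $750,000 maximum.
Rounded to the nearest dollar: $82,921.

$82,921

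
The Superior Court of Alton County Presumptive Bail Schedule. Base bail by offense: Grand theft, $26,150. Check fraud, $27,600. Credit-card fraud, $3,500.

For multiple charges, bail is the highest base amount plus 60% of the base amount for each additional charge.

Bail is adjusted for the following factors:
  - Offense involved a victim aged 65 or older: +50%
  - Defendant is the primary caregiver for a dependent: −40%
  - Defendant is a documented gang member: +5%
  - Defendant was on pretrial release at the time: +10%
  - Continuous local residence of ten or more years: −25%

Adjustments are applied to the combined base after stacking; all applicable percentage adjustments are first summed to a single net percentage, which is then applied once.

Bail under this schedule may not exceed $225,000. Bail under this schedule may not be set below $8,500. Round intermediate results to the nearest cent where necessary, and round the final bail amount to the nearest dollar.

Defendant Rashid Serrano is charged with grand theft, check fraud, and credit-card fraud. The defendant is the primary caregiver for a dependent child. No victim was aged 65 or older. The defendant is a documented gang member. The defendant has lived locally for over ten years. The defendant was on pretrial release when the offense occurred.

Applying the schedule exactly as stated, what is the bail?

Base amounts from the schedule: grand theft $26,150; check fraud $27,600; credit-card fraud $3,500.
Stacking rule: highest base plus 60% of each additional charge. Highest is check fraud at $27,600. Additional: $26,150 × 60% = $15,690; $3,500 × 60% = $2,100. Combined base = $27,600 + $17,790 = $45,390.
Net percentage adjustment: −40% +5% +10% −25% = −50%. $45,390 × 0.5 = $22,695.
$22,695 is within the $225,000 maximum.
$22,695 is at or above the $8,500 minimum.

$22,695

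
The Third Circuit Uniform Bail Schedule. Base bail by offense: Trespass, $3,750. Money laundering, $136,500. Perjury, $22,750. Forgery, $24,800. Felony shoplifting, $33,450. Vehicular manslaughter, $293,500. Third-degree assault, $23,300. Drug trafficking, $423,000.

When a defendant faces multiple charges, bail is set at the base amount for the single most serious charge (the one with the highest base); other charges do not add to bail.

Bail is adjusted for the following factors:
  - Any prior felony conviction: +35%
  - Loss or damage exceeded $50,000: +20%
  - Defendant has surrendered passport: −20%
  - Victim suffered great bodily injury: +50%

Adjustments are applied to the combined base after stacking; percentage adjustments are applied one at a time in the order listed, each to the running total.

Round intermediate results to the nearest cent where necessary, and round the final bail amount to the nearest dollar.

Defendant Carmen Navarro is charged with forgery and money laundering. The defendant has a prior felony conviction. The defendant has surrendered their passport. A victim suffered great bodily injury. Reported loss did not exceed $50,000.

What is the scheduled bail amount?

Base amounts from the schedule: forgery $24,800; money laundering $136,500.
Stacking rule: use the highest base only. Highest is money laundering at $136,500. Combined base = $136,500.
Any prior felony conviction (+35%): $136,500 × 1.35 = $184,275.
Defendant has surrendered passport (−20%): $184,275 × 0.8 = $147,420.
Victim suffered great bodily injury (+50%): $147,420 × 1.5 = $221,130.

$221,130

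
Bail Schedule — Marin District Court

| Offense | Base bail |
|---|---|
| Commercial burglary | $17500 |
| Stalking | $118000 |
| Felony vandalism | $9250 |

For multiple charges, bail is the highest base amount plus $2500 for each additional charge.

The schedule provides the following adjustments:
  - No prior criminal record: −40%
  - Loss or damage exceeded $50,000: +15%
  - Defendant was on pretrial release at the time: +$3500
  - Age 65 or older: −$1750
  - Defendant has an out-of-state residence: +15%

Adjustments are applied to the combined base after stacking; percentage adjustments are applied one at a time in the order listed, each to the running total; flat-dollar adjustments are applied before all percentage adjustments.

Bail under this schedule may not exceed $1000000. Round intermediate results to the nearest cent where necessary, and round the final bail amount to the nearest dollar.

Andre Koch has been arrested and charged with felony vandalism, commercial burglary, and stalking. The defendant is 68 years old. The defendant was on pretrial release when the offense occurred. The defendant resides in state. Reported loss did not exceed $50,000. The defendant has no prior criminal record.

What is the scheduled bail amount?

$74850

Base amounts from the schedule: felony vandalism $9250; commercial burglary $17500; stalking $118000.
Stacking rule: highest base plus $2500 per additional charge. Highest is stalking at $118000; 2 additional charges → +$5000. Combined base = $123000.
Defendant was on pretrial release at the time (+$3500 flat): $123000 + $3500 = $126500.
Age 65 or older (−$1750 flat): $126500 − $1750 = $124750.
No prior criminal record (−40%): $124750 × 0.6 = $74850.
$74850 is within the $1000000 maximum.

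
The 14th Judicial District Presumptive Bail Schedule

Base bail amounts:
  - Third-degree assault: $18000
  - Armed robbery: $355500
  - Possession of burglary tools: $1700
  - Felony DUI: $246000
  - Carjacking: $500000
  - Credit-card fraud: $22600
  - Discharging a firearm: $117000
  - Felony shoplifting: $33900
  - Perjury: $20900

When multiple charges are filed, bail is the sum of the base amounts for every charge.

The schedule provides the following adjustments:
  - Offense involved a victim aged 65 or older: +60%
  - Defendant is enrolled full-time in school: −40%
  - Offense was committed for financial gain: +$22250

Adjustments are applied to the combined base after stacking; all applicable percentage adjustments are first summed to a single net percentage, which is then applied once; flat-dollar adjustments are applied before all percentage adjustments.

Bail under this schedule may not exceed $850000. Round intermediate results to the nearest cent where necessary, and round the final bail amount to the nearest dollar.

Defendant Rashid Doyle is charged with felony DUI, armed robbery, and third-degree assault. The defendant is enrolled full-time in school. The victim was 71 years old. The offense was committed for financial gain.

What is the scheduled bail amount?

Base amounts from the schedule: felony DUI $246000; armed robbery $355500; third-degree assault $18000.
Stacking rule: sum of all bases. $246000 + $355500 + $18000 = $619500.
Offense was committed for financial gain (+$22250 flat): $619500 + $22250 = $641750.
Net percentage adjustment: +60% −40% = +20%. $641750 × 1.2 = $770100.
$770100 is within the $850000 maximum.

$770100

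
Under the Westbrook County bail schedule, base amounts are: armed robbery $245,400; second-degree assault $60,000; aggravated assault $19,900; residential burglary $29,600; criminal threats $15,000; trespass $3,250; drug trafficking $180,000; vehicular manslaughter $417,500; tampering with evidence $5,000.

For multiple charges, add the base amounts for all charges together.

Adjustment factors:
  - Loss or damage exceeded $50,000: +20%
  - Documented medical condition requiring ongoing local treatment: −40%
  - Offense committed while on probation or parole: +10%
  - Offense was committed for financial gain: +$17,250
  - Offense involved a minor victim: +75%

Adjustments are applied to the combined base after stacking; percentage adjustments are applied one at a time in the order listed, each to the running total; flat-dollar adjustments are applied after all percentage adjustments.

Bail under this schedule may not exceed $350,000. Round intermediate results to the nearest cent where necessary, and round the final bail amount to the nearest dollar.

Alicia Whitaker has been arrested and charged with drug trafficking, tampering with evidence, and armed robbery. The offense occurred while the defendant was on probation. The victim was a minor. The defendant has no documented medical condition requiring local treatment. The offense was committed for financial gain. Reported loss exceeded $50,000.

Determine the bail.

Base amounts from the schedule: drug trafficking $180,000; tampering with evidence $5,000; armed robbery $245,400.
Stacking rule: sum of all bases. $180,000 + $5,000 + $245,400 = $430,400.
Loss or damage exceeded $50,000 (+20%): $430,400 × 1.2 = $516,480.
Offense committed while on probation or parole (+10%): $516,480 × 1.1 = $568,128.
Offense involved a minor victim (+75%): $568,128 × 1.75 = $994,224.
Offense was committed for financial gain (+$17,250 flat): $994,224 + $17,250 = $1,011,474.
Result $1,011,474 exceeds the maximum of $350,000; bail is capped at $350,000.

$350,000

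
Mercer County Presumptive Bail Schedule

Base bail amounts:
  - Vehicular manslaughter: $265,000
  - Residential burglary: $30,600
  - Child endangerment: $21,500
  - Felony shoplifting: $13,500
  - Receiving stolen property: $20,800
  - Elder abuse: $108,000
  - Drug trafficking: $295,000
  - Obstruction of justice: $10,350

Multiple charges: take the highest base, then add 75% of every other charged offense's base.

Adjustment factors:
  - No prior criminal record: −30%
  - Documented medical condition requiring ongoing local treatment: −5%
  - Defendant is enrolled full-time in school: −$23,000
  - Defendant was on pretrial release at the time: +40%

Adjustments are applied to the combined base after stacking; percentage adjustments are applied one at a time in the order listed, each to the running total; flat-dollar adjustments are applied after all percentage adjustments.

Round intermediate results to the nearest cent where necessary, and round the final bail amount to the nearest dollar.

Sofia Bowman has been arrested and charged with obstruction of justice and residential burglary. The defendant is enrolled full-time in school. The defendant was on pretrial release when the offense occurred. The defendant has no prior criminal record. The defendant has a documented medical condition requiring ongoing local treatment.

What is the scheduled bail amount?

$12,715

Base amounts from the schedule: obstruction of justice $10,350; residential burglary $30,600.
Stacking rule: highest base plus 75% of each additional charge. Highest is residential burglary at $30,600. Additional: $10,350 × 75% = $7,762.50. Combined base = $30,600 + $7,762.50 = $38,362.50.
No prior criminal record (−30%): $38,362.50 × 0.7 = $26,853.75.
Documented medical condition requiring ongoing local treatment (−5%): $26,853.75 × 0.95 = $25,511.06.
Defendant was on pretrial release at the time (+40%): $25,511.06 × 1.4 = $35,715.48.
Defendant is enrolled full-time in school (−$23,000 flat): $35,715.48 − $23,000 = $12,715.48.
Rounded to the nearest dollar: $12,715.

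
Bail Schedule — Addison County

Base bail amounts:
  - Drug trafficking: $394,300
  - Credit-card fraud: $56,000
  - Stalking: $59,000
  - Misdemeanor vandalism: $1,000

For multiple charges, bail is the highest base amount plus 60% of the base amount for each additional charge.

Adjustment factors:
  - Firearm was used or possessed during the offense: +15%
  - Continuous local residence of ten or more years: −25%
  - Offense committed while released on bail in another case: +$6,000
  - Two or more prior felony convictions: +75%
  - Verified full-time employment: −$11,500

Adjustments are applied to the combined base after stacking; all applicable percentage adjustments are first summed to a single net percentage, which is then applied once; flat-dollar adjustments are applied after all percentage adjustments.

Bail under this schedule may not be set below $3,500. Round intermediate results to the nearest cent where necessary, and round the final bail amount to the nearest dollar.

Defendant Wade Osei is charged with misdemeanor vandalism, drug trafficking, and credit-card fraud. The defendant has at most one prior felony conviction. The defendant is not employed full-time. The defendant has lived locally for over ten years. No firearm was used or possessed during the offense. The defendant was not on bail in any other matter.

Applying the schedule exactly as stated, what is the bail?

$321,375

Base amounts from the schedule: misdemeanor vandalism $1,000; drug trafficking $394,300; credit-card fraud $56,000.
Stacking rule: highest base plus 60% of each additional charge. Highest is drug trafficking at $394,300. Additional: $1,000 × 60% = $600; $56,000 × 60% = $33,600. Combined base = $394,300 + $34,200 = $428,500.
Continuous local residence of ten or more years (−25%): $428,500 × 0.75 = $321,375.
$321,375 is at or above the $3,500 minimum.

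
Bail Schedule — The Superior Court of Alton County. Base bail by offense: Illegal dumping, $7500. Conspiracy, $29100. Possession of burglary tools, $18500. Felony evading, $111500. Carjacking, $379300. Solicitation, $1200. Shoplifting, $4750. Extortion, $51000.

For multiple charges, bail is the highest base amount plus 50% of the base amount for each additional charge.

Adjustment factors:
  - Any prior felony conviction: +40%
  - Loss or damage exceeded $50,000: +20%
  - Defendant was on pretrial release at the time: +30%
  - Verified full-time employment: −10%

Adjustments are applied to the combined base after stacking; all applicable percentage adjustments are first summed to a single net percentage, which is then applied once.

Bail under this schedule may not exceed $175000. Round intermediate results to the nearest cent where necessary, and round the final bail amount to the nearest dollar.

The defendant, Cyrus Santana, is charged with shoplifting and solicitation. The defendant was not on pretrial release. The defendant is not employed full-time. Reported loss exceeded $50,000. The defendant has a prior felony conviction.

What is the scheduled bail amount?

Base amounts from the schedule: shoplifting $4750; solicitation $1200.
Stacking rule: highest base plus 50% of each additional charge. Highest is shoplifting at $4750. Additional: $1200 × 50% = $600. Combined base = $4750 + $600 = $5350.
Net percentage adjustment: +40% +20% = +60%. $5350 × 1.6 = $8560.
$8560 is within the $175000 maximum.

$8560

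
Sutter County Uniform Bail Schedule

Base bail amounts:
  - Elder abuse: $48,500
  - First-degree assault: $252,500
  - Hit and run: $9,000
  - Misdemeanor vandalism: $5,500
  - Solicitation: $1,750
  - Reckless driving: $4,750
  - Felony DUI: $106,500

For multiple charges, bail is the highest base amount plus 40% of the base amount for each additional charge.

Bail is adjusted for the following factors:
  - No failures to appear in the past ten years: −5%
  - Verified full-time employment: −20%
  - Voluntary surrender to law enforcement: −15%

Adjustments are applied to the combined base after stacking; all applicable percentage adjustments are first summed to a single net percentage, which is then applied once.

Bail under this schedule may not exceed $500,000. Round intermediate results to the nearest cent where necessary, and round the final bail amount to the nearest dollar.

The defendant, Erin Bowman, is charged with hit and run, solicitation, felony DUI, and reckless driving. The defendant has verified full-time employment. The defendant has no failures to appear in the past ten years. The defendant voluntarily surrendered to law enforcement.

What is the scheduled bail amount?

Base amounts from the schedule: hit and run $9,000; solicitation $1,750; felony DUI $106,500; reckless driving $4,750.
Stacking rule: highest base plus 40% of each additional charge. Highest is felony DUI at $106,500. Additional: $9,000 × 40% = $3,600; $1,750 × 40% = $700; $4,750 × 40% = $1,900. Combined base = $106,500 + $6,200 = $112,700.
Net percentage adjustment: −5% −20% −15% = −40%. $112,700 × 0.6 = $67,620.
$67,620 is within the $500,000 maximum.

$67,620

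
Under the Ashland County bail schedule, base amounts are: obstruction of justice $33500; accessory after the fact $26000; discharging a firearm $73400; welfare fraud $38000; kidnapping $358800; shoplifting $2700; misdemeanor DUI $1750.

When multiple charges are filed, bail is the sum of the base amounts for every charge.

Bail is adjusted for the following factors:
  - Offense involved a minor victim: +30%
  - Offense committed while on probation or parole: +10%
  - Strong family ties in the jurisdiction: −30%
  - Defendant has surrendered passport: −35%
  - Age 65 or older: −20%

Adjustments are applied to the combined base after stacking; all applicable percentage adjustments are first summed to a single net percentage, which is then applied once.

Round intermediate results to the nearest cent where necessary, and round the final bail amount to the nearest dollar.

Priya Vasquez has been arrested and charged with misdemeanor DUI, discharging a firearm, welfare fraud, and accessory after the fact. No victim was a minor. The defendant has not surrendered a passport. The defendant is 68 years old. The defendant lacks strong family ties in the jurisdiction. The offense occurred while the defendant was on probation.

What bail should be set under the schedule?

$125235

Base amounts from the schedule: misdemeanor DUI $1750; discharging a firearm $73400; welfare fraud $38000; accessory after the fact $26000.
Stacking rule: sum of all bases. $1750 + $73400 + $38000 + $26000 = $139150.
Net percentage adjustment: +10% −20% = −10%. $139150 × 0.9 = $125235.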